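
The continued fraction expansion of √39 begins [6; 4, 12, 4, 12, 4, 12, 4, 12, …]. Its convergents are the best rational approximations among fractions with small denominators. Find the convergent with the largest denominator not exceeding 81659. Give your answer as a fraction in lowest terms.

62425/9996

a_0 = 6: 6/1  (≤ bound)
a_1 = 4: 25/4  (≤ bound)
a_2 = 12: 306/49  (≤ bound)
a_3 = 4: 1249/200  (≤ bound)
a_4 = 12: 15294/2449  (≤ bound)
a_5 = 4: 62425/9996  (≤ bound)
a_6 = 12: 764394/122401  (> 81659, stop)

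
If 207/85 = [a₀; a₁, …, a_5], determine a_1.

207 ÷ 85 → quotient 2, remainder 37
85 ÷ 37 → quotient 2, remainder 11

2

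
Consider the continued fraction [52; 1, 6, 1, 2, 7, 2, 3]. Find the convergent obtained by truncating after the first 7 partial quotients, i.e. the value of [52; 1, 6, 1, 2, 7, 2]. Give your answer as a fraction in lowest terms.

19086/361

Starting at the tail and folding back:
Start with 2.
7 + 1/(2/1) = 7 + 1/2 = 15/2
2 + 1/(15/2) = 2 + 2/15 = 32/15
1 + 1/(32/15) = 1 + 15/32 = 47/32
6 + 1/(47/32) = 6 + 32/47 = 314/47
1 + 1/(314/47) = 1 + 47/314 = 361/314
52 + 1/(361/314) = 52 + 314/361 = 19086/361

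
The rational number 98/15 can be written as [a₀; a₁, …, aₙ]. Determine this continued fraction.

[6; 1, 1, 7]

Repeatedly divide and take the remainder:
98 ÷ 15 → quotient 6, remainder 8
15 ÷ 8 → quotient 1, remainder 7
8 ÷ 7 → quotient 1, remainder 1
7 ÷ 1 → quotient 7, remainder 0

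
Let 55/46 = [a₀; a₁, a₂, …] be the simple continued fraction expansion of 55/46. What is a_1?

5

Repeatedly divide and take the remainder:
55 ÷ 46 → quotient 1, remainder 9
46 ÷ 9 → quotient 5, remainder 1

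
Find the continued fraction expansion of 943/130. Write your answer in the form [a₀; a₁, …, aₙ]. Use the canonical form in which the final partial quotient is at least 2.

[7; 3, 1, 15, 2]

⌊943/130⌋ = 7, remainder 33
⌊130/33⌋ = 3, remainder 31
⌊33/31⌋ = 1, remainder 2
⌊31/2⌋ = 15, remainder 1
⌊2/1⌋ = 2, remainder 0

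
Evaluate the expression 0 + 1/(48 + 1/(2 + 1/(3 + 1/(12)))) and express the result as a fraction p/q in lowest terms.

86/4165

Start with 12.
3 + 1/(12/1) = 3 + 1/12 = 37/12
2 + 1/(37/12) = 2 + 12/37 = 86/37
48 + 1/(86/37) = 48 + 37/86 = 4165/86
0 + 1/(4165/86) = 0 + 86/4165 = 86/4165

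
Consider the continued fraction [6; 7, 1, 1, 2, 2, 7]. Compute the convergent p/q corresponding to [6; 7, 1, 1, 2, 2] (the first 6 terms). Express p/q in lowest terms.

a_0 = 6: 6/1
a_1 = 7: 43/7
a_2 = 1: 49/8
a_3 = 1: 92/15
a_4 = 2: 233/38
a_5 = 2: 558/91

558/91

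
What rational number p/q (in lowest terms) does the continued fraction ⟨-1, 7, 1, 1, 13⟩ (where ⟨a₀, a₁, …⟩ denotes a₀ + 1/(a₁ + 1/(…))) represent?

-176/203

Compute successive convergents:
a_0 = -1: -1/1
a_1 = 7: -6/7
a_2 = 1: -7/8
a_3 = 1: -13/15
a_4 = 13: -176/203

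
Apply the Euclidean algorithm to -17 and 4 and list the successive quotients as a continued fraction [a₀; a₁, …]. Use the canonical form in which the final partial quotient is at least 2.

[-5; 1, 3]

-17 = -5·4 + 3, so a_0 = -5
4 = 1·3 + 1, so a_1 = 1
3 = 3·1 + 0, so a_2 = 3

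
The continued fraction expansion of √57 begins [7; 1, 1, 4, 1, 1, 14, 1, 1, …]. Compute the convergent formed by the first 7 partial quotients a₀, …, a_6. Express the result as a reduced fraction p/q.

2197/291

Work from the innermost term outward:
Start with 14.
1 + 1/(14/1) = 1 + 1/14 = 15/14
1 + 1/(15/14) = 1 + 14/15 = 29/15
4 + 1/(29/15) = 4 + 15/29 = 131/29
1 + 1/(131/29) = 1 + 29/131 = 160/131
1 + 1/(160/131) = 1 + 131/160 = 291/160
7 + 1/(291/160) = 7 + 160/291 = 2197/291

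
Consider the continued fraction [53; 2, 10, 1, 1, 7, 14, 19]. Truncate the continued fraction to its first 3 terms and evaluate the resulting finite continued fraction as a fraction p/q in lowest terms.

1123/21

a_0 = 53: 53/1
a_1 = 2: 107/2
a_2 = 10: 1123/21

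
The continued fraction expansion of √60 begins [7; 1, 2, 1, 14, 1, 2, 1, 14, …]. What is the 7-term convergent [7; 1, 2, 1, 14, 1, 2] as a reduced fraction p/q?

1433/185

Compute successive convergents:
a_0 = 7: 7/1
a_1 = 1: 8/1
a_2 = 2: 23/3
a_3 = 1: 31/4
a_4 = 14: 457/59
a_5 = 1: 488/63
a_6 = 2: 1433/185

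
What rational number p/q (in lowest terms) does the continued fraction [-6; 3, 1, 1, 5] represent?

-223/39

Compute successive convergents:
a_0 = -6: -6/1
a_1 = 3: -17/3
a_2 = 1: -23/4
a_3 = 1: -40/7
a_4 = 5: -223/39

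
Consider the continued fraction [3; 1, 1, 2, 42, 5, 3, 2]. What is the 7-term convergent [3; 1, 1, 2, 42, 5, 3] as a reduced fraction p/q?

12262/3407

Use the convergent recurrence hₖ = aₖ·hₖ₋₁ + hₖ₋₂ (and likewise for the denominators kₖ):
a_0 = 3: 3/1
a_1 = 1: 4/1
a_2 = 1: 7/2
a_3 = 2: 18/5
a_4 = 42: 763/212
a_5 = 5: 3833/1065
a_6 = 3: 12262/3407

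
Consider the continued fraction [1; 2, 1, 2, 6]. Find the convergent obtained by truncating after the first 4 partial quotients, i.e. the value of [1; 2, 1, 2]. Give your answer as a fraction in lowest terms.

a_0 = 1: 1/1
a_1 = 2: 3/2
a_2 = 1: 4/3
a_3 = 2: 11/8

11/8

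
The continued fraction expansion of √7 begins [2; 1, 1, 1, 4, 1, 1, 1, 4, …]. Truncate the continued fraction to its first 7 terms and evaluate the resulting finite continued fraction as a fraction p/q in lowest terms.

a_0 = 2: 2/1
a_1 = 1: 3/1
a_2 = 1: 5/2
a_3 = 1: 8/3
a_4 = 4: 37/14
a_5 = 1: 45/17
a_6 = 1: 82/31

82/31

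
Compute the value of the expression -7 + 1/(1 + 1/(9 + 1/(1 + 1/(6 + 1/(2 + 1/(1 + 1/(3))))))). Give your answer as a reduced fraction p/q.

-5361/880

Start with 3.
1 + 1/(3/1) = 1 + 1/3 = 4/3
2 + 1/(4/3) = 2 + 3/4 = 11/4
6 + 1/(11/4) = 6 + 4/11 = 70/11
1 + 1/(70/11) = 1 + 11/70 = 81/70
9 + 1/(81/70) = 9 + 70/81 = 799/81
1 + 1/(799/81) = 1 + 81/799 = 880/799
-7 + 1/(880/799) = -7 + 799/880 = -5361/880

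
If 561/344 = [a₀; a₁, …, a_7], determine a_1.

561 = 1·344 + 217, so a_0 = 1
344 = 1·217 + 127, so a_1 = 1

1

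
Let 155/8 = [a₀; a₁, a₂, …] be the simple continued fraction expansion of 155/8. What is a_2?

155 = 19·8 + 3, so a_0 = 19
8 = 2·3 + 2, so a_1 = 2
3 = 1·2 + 1, so a_2 = 1

1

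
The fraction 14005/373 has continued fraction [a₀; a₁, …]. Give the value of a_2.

1

⌊14005/373⌋ = 37, remainder 204
⌊373/204⌋ = 1, remainder 169
⌊204/169⌋ = 1, remainder 35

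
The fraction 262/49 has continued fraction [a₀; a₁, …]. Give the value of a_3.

7

Repeatedly divide and take the remainder:
⌊262/49⌋ = 5, remainder 17
⌊49/17⌋ = 2, remainder 15
⌊17/15⌋ = 1, remainder 2
⌊15/2⌋ = 7, remainder 1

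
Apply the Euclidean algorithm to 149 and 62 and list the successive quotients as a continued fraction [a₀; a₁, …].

149 = 2·62 + 25, so a_0 = 2
62 = 2·25 + 12, so a_1 = 2
25 = 2·12 + 1, so a_2 = 2
12 = 12·1 + 0, so a_3 = 12

[2; 2, 2, 12]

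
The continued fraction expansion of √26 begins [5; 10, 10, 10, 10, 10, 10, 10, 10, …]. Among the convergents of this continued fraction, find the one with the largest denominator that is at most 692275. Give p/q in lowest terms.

530451/104030

a_0 = 5: 5/1  (≤ bound)
a_1 = 10: 51/10  (≤ bound)
a_2 = 10: 515/101  (≤ bound)
a_3 = 10: 5201/1020  (≤ bound)
a_4 = 10: 52525/10301  (≤ bound)
a_5 = 10: 530451/104030  (≤ bound)
a_6 = 10: 5357035/1050601  (> 692275, stop)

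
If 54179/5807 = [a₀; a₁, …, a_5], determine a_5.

Repeatedly divide and take the remainder:
54179 ÷ 5807 → quotient 9, remainder 1916
5807 ÷ 1916 → quotient 3, remainder 59
1916 ÷ 59 → quotient 32, remainder 28
59 ÷ 28 → quotient 2, remainder 3
28 ÷ 3 → quotient 9, remainder 1
3 ÷ 1 → quotient 3, remainder 0

3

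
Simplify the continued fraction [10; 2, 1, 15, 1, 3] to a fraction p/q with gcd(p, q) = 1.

Start with 3.
1 + 1/(3/1) = 1 + 1/3 = 4/3
15 + 1/(4/3) = 15 + 3/4 = 63/4
1 + 1/(63/4) = 1 + 4/63 = 67/63
2 + 1/(67/63) = 2 + 63/67 = 197/67
10 + 1/(197/67) = 10 + 67/197 = 2037/197

2037/197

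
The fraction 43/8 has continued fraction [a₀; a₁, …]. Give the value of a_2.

43 = 5·8 + 3, so a_0 = 5
8 = 2·3 + 2, so a_1 = 2
3 = 1·2 + 1, so a_2 = 1

1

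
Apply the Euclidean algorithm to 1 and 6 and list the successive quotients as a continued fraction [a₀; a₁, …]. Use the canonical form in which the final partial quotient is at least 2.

[0; 6]

⌊1/6⌋ = 0, remainder 1
⌊6/1⌋ = 6, remainder 0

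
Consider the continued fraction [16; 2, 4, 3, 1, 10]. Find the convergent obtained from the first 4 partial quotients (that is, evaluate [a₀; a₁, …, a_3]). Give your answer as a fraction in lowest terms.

477/29

Use the convergent recurrence hₖ = aₖ·hₖ₋₁ + hₖ₋₂ (and likewise for the denominators kₖ):
a_0 = 16: 16/1
a_1 = 2: 33/2
a_2 = 4: 148/9
a_3 = 3: 477/29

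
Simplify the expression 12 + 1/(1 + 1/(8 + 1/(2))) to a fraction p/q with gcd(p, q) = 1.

Start with 2.
8 + 1/(2/1) = 8 + 1/2 = 17/2
1 + 1/(17/2) = 1 + 2/17 = 19/17
12 + 1/(19/17) = 12 + 17/19 = 245/19

245/19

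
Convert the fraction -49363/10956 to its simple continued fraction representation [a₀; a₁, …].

Run the Euclidean algorithm, recording each quotient:
-49363 = -5·10956 + 5417, so a_0 = -5
10956 = 2·5417 + 122, so a_1 = 2
5417 = 44·122 + 49, so a_2 = 44
122 = 2·49 + 24, so a_3 = 2
49 = 2·24 + 1, so a_4 = 2
24 = 24·1 + 0, so a_5 = 24

[-5; 2, 44, 2, 2, 24]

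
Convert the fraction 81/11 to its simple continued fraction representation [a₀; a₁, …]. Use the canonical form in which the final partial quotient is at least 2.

Apply division with remainder until the remainder is 0:
81 = 7·11 + 4, so a_0 = 7
11 = 2·4 + 3, so a_1 = 2
4 = 1·3 + 1, so a_2 = 1
3 = 3·1 + 0, so a_3 = 3

[7; 2, 1, 3]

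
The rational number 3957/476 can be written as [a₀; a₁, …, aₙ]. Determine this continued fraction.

Apply division with remainder until the remainder is 0:
3957 ÷ 476 → quotient 8, remainder 149
476 ÷ 149 → quotient 3, remainder 29
149 ÷ 29 → quotient 5, remainder 4
29 ÷ 4 → quotient 7, remainder 1
4 ÷ 1 → quotient 4, remainder 0

[8; 3, 5, 7, 4]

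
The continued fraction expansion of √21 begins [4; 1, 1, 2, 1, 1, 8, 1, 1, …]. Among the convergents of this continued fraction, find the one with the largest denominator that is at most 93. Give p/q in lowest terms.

a_0 = 4: 4/1  (≤ bound)
a_1 = 1: 5/1  (≤ bound)
a_2 = 1: 9/2  (≤ bound)
a_3 = 2: 23/5  (≤ bound)
a_4 = 1: 32/7  (≤ bound)
a_5 = 1: 55/12  (≤ bound)
a_6 = 8: 472/103  (> 93, stop)

55/12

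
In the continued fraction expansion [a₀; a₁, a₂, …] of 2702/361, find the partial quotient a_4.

2702 = 7·361 + 175, so a_0 = 7
361 = 2·175 + 11, so a_1 = 2
175 = 15·11 + 10, so a_2 = 15
11 = 1·10 + 1, so a_3 = 1
10 = 10·1 + 0, so a_4 = 10

10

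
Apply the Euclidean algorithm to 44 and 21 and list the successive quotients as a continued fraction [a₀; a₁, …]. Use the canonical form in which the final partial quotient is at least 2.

Run the Euclidean algorithm, recording each quotient:
44 ÷ 21 → quotient 2, remainder 2
21 ÷ 2 → quotient 10, remainder 1
2 ÷ 1 → quotient 2, remainder 0

[2; 10, 2]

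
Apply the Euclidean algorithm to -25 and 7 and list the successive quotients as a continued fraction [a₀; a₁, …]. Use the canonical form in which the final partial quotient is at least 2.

[-4; 2, 3]

Apply division with remainder until the remainder is 0:
⌊-25/7⌋ = -4, remainder 3
⌊7/3⌋ = 2, remainder 1
⌊3/1⌋ = 3, remainder 0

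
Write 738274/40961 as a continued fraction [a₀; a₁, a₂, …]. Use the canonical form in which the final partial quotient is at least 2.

738274 = 18·40961 + 976, so a_0 = 18
40961 = 41·976 + 945, so a_1 = 41
976 = 1·945 + 31, so a_2 = 1
945 = 30·31 + 15, so a_3 = 30
31 = 2·15 + 1, so a_4 = 2
15 = 15·1 + 0, so a_5 = 15

[18; 41, 1, 30, 2, 15]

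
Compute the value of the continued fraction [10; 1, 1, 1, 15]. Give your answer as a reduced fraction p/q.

Start with 15.
1 + 1/(15/1) = 1 + 1/15 = 16/15
1 + 1/(16/15) = 1 + 15/16 = 31/16
1 + 1/(31/16) = 1 + 16/31 = 47/31
10 + 1/(47/31) = 10 + 31/47 = 501/47

501/47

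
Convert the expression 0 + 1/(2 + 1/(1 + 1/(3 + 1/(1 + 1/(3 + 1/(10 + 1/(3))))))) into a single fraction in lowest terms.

604/1685

a_0 = 0: 0/1
a_1 = 2: 1/2
a_2 = 1: 1/3
a_3 = 3: 4/11
a_4 = 1: 5/14
a_5 = 3: 19/53
a_6 = 10: 195/544
a_7 = 3: 604/1685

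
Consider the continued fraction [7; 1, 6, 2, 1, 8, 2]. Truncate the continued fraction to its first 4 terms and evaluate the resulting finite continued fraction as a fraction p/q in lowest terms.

Collapse the nested fraction from the inside out:
Start with 2.
6 + 1/(2/1) = 6 + 1/2 = 13/2
1 + 1/(13/2) = 1 + 2/13 = 15/13
7 + 1/(15/13) = 7 + 13/15 = 118/15

118/15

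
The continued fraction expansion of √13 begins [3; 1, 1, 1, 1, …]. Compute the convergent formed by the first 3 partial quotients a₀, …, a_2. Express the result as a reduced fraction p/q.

Start with 1.
1 + 1/(1/1) = 1 + 1/1 = 2/1
3 + 1/(2/1) = 3 + 1/2 = 7/2

7/2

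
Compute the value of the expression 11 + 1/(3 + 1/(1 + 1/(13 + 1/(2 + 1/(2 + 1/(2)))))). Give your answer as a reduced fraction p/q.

Work from the innermost term outward:
Start with 2.
2 + 1/(2/1) = 2 + 1/2 = 5/2
2 + 1/(5/2) = 2 + 2/5 = 12/5
13 + 1/(12/5) = 13 + 5/12 = 161/12
1 + 1/(161/12) = 1 + 12/161 = 173/161
3 + 1/(173/161) = 3 + 161/173 = 680/173
11 + 1/(680/173) = 11 + 173/680 = 7653/680

7653/680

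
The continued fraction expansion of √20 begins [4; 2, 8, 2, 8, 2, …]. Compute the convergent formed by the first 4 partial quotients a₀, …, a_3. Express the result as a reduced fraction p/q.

161/36

Start with 2.
8 + 1/(2/1) = 8 + 1/2 = 17/2
2 + 1/(17/2) = 2 + 2/17 = 36/17
4 + 1/(36/17) = 4 + 17/36 = 161/36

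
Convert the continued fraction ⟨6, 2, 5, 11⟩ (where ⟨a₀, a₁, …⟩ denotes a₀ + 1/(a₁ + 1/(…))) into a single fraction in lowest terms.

Work from the innermost term outward:
Start with 11.
5 + 1/(11/1) = 5 + 1/11 = 56/11
2 + 1/(56/11) = 2 + 11/56 = 123/56
6 + 1/(123/56) = 6 + 56/123 = 794/123

794/123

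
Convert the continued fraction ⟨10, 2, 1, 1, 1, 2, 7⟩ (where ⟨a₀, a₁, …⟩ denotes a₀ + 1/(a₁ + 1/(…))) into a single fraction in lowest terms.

Starting at the tail and folding back:
Start with 7.
2 + 1/(7/1) = 2 + 1/7 = 15/7
1 + 1/(15/7) = 1 + 7/15 = 22/15
1 + 1/(22/15) = 1 + 15/22 = 37/22
1 + 1/(37/22) = 1 + 22/37 = 59/37
2 + 1/(59/37) = 2 + 37/59 = 155/59
10 + 1/(155/59) = 10 + 59/155 = 1609/155

1609/155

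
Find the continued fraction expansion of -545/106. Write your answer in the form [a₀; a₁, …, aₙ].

[-6; 1, 6, 15]

Run the Euclidean algorithm, recording each quotient:
⌊-545/106⌋ = -6, remainder 91
⌊106/91⌋ = 1, remainder 15
⌊91/15⌋ = 6, remainder 1
⌊15/1⌋ = 15, remainder 0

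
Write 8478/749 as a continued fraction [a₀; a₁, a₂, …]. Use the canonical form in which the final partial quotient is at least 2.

Run the Euclidean algorithm, recording each quotient:
8478 ÷ 749 → quotient 11, remainder 239
749 ÷ 239 → quotient 3, remainder 32
239 ÷ 32 → quotient 7, remainder 15
32 ÷ 15 → quotient 2, remainder 2
15 ÷ 2 → quotient 7, remainder 1
2 ÷ 1 → quotient 2, remainder 0

[11; 3, 7, 2, 7, 2]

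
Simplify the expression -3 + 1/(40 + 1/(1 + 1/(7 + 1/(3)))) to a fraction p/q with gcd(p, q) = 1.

Start with 3.
7 + 1/(3/1) = 7 + 1/3 = 22/3
1 + 1/(22/3) = 1 + 3/22 = 25/22
40 + 1/(25/22) = 40 + 22/25 = 1022/25
-3 + 1/(1022/25) = -3 + 25/1022 = -3041/1022

-3041/1022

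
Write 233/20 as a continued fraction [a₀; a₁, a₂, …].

[11; 1, 1, 1, 6]

⌊233/20⌋ = 11, remainder 13
⌊20/13⌋ = 1, remainder 7
⌊13/7⌋ = 1, remainder 6
⌊7/6⌋ = 1, remainder 1
⌊6/1⌋ = 6, remainder 0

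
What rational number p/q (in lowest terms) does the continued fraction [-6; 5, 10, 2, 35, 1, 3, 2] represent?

Starting at the tail and folding back:
Start with 2.
3 + 1/(2/1) = 3 + 1/2 = 7/2
1 + 1/(7/2) = 1 + 2/7 = 9/7
35 + 1/(9/7) = 35 + 7/9 = 322/9
2 + 1/(322/9) = 2 + 9/322 = 653/322
10 + 1/(653/322) = 10 + 322/653 = 6852/653
5 + 1/(6852/653) = 5 + 653/6852 = 34913/6852
-6 + 1/(34913/6852) = -6 + 6852/34913 = -202626/34913

-202626/34913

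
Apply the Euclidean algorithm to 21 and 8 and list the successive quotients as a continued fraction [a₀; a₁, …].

[2; 1, 1, 1, 2]

21 = 2·8 + 5, so a_0 = 2
8 = 1·5 + 3, so a_1 = 1
5 = 1·3 + 2, so a_2 = 1
3 = 1·2 + 1, so a_3 = 1
2 = 2·1 + 0, so a_4 = 2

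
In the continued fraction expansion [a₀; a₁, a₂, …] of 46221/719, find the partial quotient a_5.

46221 = 64·719 + 205, so a_0 = 64
719 = 3·205 + 104, so a_1 = 3
205 = 1·104 + 101, so a_2 = 1
104 = 1·101 + 3, so a_3 = 1
101 = 33·3 + 2, so a_4 = 33
3 = 1·2 + 1, so a_5 = 1

1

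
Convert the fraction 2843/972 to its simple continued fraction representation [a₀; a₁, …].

[2; 1, 12, 3, 5, 1, 3]

2843 = 2·972 + 899, so a_0 = 2
972 = 1·899 + 73, so a_1 = 1
899 = 12·73 + 23, so a_2 = 12
73 = 3·23 + 4, so a_3 = 3
23 = 5·4 + 3, so a_4 = 5
4 = 1·3 + 1, so a_5 = 1
3 = 3·1 + 0, so a_6 = 3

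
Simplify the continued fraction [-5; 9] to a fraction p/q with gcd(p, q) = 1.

-44/9

Compute successive convergents:
a_0 = -5: -5/1
a_1 = 9: -44/9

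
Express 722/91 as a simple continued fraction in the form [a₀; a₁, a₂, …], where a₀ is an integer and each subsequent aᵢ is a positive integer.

⌊722/91⌋ = 7, remainder 85
⌊91/85⌋ = 1, remainder 6
⌊85/6⌋ = 14, remainder 1
⌊6/1⌋ = 6, remainder 0

[7; 1, 14, 6]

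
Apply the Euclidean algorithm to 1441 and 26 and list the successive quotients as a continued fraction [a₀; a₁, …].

1441 ÷ 26 → quotient 55, remainder 11
26 ÷ 11 → quotient 2, remainder 4
11 ÷ 4 → quotient 2, remainder 3
4 ÷ 3 → quotient 1, remainder 1
3 ÷ 1 → quotient 3, remainder 0

[55; 2, 2, 1, 3]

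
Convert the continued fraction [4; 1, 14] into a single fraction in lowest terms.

74/15

Start with 14.
1 + 1/(14/1) = 1 + 1/14 = 15/14
4 + 1/(15/14) = 4 + 14/15 = 74/15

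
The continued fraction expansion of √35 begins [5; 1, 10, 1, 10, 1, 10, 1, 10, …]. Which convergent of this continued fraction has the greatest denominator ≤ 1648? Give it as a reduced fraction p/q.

9235/1561

a_0 = 5: 5/1  (≤ bound)
a_1 = 1: 6/1  (≤ bound)
a_2 = 10: 65/11  (≤ bound)
a_3 = 1: 71/12  (≤ bound)
a_4 = 10: 775/131  (≤ bound)
a_5 = 1: 846/143  (≤ bound)
a_6 = 10: 9235/1561  (≤ bound)
a_7 = 1: 10081/1704  (> 1648, stop)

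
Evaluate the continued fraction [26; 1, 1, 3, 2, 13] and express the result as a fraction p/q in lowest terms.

Work from the innermost term outward:
Start with 13.
2 + 1/(13/1) = 2 + 1/13 = 27/13
3 + 1/(27/13) = 3 + 13/27 = 94/27
1 + 1/(94/27) = 1 + 27/94 = 121/94
1 + 1/(121/94) = 1 + 94/121 = 215/121
26 + 1/(215/121) = 26 + 121/215 = 5711/215

5711/215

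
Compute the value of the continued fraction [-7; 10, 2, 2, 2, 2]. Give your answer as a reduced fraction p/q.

-2085/302

Build up convergents one term at a time:
a_0 = -7: -7/1
a_1 = 10: -69/10
a_2 = 2: -145/21
a_3 = 2: -359/52
a_4 = 2: -863/125
a_5 = 2: -2085/302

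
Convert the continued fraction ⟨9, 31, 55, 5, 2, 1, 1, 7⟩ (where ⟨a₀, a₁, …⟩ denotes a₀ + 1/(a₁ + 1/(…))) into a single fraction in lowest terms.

3169485/350908

Compute successive convergents:
a_0 = 9: 9/1
a_1 = 31: 280/31
a_2 = 55: 15409/1706
a_3 = 5: 77325/8561
a_4 = 2: 170059/18828
a_5 = 1: 247384/27389
a_6 = 1: 417443/46217
a_7 = 7: 3169485/350908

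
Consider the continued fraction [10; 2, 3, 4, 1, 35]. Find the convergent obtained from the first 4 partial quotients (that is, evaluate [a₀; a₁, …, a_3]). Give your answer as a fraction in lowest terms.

313/30

a_0 = 10: 10/1
a_1 = 2: 21/2
a_2 = 3: 73/7
a_3 = 4: 313/30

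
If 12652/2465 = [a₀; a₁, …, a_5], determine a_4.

Repeatedly divide and take the remainder:
12652 ÷ 2465 → quotient 5, remainder 327
2465 ÷ 327 → quotient 7, remainder 176
327 ÷ 176 → quotient 1, remainder 151
176 ÷ 151 → quotient 1, remainder 25
151 ÷ 25 → quotient 6, remainder 1

6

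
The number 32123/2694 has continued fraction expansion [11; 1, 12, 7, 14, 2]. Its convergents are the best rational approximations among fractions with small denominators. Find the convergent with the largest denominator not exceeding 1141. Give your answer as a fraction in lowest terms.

List convergents until the denominator exceeds the bound:
a_0 = 11: 11/1  (≤ bound)
a_1 = 1: 12/1  (≤ bound)
a_2 = 12: 155/13  (≤ bound)
a_3 = 7: 1097/92  (≤ bound)
a_4 = 14: 15513/1301  (> 1141, stop)

1097/92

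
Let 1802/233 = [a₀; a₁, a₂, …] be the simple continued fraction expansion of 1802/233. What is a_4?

Repeatedly divide and take the remainder:
1802 = 7·233 + 171, so a_0 = 7
233 = 1·171 + 62, so a_1 = 1
171 = 2·62 + 47, so a_2 = 2
62 = 1·47 + 15, so a_3 = 1
47 = 3·15 + 2, so a_4 = 3

3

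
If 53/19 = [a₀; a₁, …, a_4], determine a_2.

Repeatedly divide and take the remainder:
53 ÷ 19 → quotient 2, remainder 15
19 ÷ 15 → quotient 1, remainder 4
15 ÷ 4 → quotient 3, remainder 3

3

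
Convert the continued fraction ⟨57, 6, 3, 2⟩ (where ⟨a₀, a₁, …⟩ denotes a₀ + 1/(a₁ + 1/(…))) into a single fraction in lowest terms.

Compute successive convergents:
a_0 = 57: 57/1
a_1 = 6: 343/6
a_2 = 3: 1086/19
a_3 = 2: 2515/44

2515/44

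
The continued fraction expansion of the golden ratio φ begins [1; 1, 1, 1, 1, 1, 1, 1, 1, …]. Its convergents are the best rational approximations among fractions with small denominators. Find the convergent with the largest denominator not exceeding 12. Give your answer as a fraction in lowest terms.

List convergents until the denominator exceeds the bound:
a_0 = 1: 1/1  (≤ bound)
a_1 = 1: 2/1  (≤ bound)
a_2 = 1: 3/2  (≤ bound)
a_3 = 1: 5/3  (≤ bound)
a_4 = 1: 8/5  (≤ bound)
a_5 = 1: 13/8  (≤ bound)
a_6 = 1: 21/13  (> 12, stop)

13/8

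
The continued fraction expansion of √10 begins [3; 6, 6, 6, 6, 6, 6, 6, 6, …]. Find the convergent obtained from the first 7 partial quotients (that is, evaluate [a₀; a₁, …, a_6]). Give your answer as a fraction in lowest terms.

168717/53353

Collapse the nested fraction from the inside out:
Start with 6.
6 + 1/(6/1) = 6 + 1/6 = 37/6
6 + 1/(37/6) = 6 + 6/37 = 228/37
6 + 1/(228/37) = 6 + 37/228 = 1405/228
6 + 1/(1405/228) = 6 + 228/1405 = 8658/1405
6 + 1/(8658/1405) = 6 + 1405/8658 = 53353/8658
3 + 1/(53353/8658) = 3 + 8658/53353 = 168717/53353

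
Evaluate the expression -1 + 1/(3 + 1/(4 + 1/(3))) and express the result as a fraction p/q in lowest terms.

-29/42

Collapse the nested fraction from the inside out:
Start with 3.
4 + 1/(3/1) = 4 + 1/3 = 13/3
3 + 1/(13/3) = 3 + 3/13 = 42/13
-1 + 1/(42/13) = -1 + 13/42 = -29/42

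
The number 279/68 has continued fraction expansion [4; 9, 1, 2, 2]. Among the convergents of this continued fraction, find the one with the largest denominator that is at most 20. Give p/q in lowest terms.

41/10

List convergents until the denominator exceeds the bound:
a_0 = 4: 4/1  (≤ bound)
a_1 = 9: 37/9  (≤ bound)
a_2 = 1: 41/10  (≤ bound)
a_3 = 2: 119/29  (> 20, stop)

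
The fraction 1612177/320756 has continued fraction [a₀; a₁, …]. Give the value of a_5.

⌊1612177/320756⌋ = 5, remainder 8397
⌊320756/8397⌋ = 38, remainder 1670
⌊8397/1670⌋ = 5, remainder 47
⌊1670/47⌋ = 35, remainder 25
⌊47/25⌋ = 1, remainder 22
⌊25/22⌋ = 1, remainder 3

1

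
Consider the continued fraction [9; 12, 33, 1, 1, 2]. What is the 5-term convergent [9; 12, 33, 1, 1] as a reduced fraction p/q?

7321/806

a_0 = 9: 9/1
a_1 = 12: 109/12
a_2 = 33: 3606/397
a_3 = 1: 3715/409
a_4 = 1: 7321/806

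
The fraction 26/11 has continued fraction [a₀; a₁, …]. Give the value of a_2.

Apply division with remainder until the remainder is 0:
26 ÷ 11 → quotient 2, remainder 4
11 ÷ 4 → quotient 2, remainder 3
4 ÷ 3 → quotient 1, remainder 1

1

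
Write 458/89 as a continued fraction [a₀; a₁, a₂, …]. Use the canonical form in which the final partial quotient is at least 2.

458 = 5·89 + 13, so a_0 = 5
89 = 6·13 + 11, so a_1 = 6
13 = 1·11 + 2, so a_2 = 1
11 = 5·2 + 1, so a_3 = 5
2 = 2·1 + 0, so a_4 = 2

[5; 6, 1, 5, 2]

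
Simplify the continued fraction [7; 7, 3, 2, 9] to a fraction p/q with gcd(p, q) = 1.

3433/481

Starting at the tail and folding back:
Start with 9.
2 + 1/(9/1) = 2 + 1/9 = 19/9
3 + 1/(19/9) = 3 + 9/19 = 66/19
7 + 1/(66/19) = 7 + 19/66 = 481/66
7 + 1/(481/66) = 7 + 66/481 = 3433/481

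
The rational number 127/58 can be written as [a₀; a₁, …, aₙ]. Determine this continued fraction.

Apply division with remainder until the remainder is 0:
127 ÷ 58 → quotient 2, remainder 11
58 ÷ 11 → quotient 5, remainder 3
11 ÷ 3 → quotient 3, remainder 2
3 ÷ 2 → quotient 1, remainder 1
2 ÷ 1 → quotient 2, remainder 0

[2; 5, 3, 1, 2]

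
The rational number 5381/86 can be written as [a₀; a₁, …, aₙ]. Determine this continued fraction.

[62; 1, 1, 3, 12]

⌊5381/86⌋ = 62, remainder 49
⌊86/49⌋ = 1, remainder 37
⌊49/37⌋ = 1, remainder 12
⌊37/12⌋ = 3, remainder 1
⌊12/1⌋ = 12, remainder 0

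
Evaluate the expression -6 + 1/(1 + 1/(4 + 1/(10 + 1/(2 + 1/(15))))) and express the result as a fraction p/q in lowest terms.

-8605/1656

Build up convergents one term at a time:
a_0 = -6: -6/1
a_1 = 1: -5/1
a_2 = 4: -26/5
a_3 = 10: -265/51
a_4 = 2: -556/107
a_5 = 15: -8605/1656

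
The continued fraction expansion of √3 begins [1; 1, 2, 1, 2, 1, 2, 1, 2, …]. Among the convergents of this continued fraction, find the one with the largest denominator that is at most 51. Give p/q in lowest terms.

71/41

a_0 = 1: 1/1  (≤ bound)
a_1 = 1: 2/1  (≤ bound)
a_2 = 2: 5/3  (≤ bound)
a_3 = 1: 7/4  (≤ bound)
a_4 = 2: 19/11  (≤ bound)
a_5 = 1: 26/15  (≤ bound)
a_6 = 2: 71/41  (≤ bound)
a_7 = 1: 97/56  (> 51, stop)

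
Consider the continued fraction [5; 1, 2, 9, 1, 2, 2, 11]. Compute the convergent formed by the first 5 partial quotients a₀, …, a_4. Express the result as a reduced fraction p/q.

Starting at the tail and folding back:
Start with 1.
9 + 1/(1/1) = 9 + 1/1 = 10/1
2 + 1/(10/1) = 2 + 1/10 = 21/10
1 + 1/(21/10) = 1 + 10/21 = 31/21
5 + 1/(31/21) = 5 + 21/31 = 176/31

176/31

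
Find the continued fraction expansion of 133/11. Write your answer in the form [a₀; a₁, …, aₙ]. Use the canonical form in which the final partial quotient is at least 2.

⌊133/11⌋ = 12, remainder 1
⌊11/1⌋ = 11, remainder 0

[12; 11]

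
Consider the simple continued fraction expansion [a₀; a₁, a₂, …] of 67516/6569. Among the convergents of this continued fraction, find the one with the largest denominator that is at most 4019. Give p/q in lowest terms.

a_0 = 10: 10/1  (≤ bound)
a_1 = 3: 31/3  (≤ bound)
a_2 = 1: 41/4  (≤ bound)
a_3 = 1: 72/7  (≤ bound)
a_4 = 2: 185/18  (≤ bound)
a_5 = 15: 2847/277  (≤ bound)
a_6 = 2: 5879/572  (≤ bound)
a_7 = 11: 67516/6569  (> 4019, stop)

5879/572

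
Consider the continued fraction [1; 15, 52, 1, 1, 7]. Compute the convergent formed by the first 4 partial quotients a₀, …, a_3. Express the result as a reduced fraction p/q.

Compute successive convergents:
a_0 = 1: 1/1
a_1 = 15: 16/15
a_2 = 52: 833/781
a_3 = 1: 849/796

849/796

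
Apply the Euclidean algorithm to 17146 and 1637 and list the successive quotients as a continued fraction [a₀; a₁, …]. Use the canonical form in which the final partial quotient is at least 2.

[10; 2, 9, 7, 1, 2, 1, 2]

17146 ÷ 1637 → quotient 10, remainder 776
1637 ÷ 776 → quotient 2, remainder 85
776 ÷ 85 → quotient 9, remainder 11
85 ÷ 11 → quotient 7, remainder 8
11 ÷ 8 → quotient 1, remainder 3
8 ÷ 3 → quotient 2, remainder 2
3 ÷ 2 → quotient 1, remainder 1
2 ÷ 1 → quotient 2, remainder 0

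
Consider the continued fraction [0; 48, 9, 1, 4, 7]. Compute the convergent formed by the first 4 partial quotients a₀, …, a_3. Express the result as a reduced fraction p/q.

Collapse the nested fraction from the inside out:
Start with 1.
9 + 1/(1/1) = 9 + 1/1 = 10/1
48 + 1/(10/1) = 48 + 1/10 = 481/10
0 + 1/(481/10) = 0 + 10/481 = 10/481

10/481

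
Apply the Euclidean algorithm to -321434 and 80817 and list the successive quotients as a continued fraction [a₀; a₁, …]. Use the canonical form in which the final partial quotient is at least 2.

⌊-321434/80817⌋ = -4, remainder 1834
⌊80817/1834⌋ = 44, remainder 121
⌊1834/121⌋ = 15, remainder 19
⌊121/19⌋ = 6, remainder 7
⌊19/7⌋ = 2, remainder 5
⌊7/5⌋ = 1, remainder 2
⌊5/2⌋ = 2, remainder 1
⌊2/1⌋ = 2, remainder 0

[-4; 44, 15, 6, 2, 1, 2, 2]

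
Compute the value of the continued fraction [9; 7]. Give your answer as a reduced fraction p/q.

64/7

a_0 = 9: 9/1
a_1 = 7: 64/7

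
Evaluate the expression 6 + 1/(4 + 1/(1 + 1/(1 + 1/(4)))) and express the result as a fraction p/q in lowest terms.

Start with 4.
1 + 1/(4/1) = 1 + 1/4 = 5/4
1 + 1/(5/4) = 1 + 4/5 = 9/5
4 + 1/(9/5) = 4 + 5/9 = 41/9
6 + 1/(41/9) = 6 + 9/41 = 255/41

255/41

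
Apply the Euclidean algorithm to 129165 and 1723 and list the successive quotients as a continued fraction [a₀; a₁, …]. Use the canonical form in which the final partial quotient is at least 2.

[74; 1, 27, 1, 2, 1, 1, 8]

Run the Euclidean algorithm, recording each quotient:
129165 = 74·1723 + 1663, so a_0 = 74
1723 = 1·1663 + 60, so a_1 = 1
1663 = 27·60 + 43, so a_2 = 27
60 = 1·43 + 17, so a_3 = 1
43 = 2·17 + 9, so a_4 = 2
17 = 1·9 + 8, so a_5 = 1
9 = 1·8 + 1, so a_6 = 1
8 = 8·1 + 0, so a_7 = 8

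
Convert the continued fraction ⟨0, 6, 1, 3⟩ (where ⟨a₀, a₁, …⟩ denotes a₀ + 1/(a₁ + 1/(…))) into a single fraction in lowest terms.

Collapse the nested fraction from the inside out:
Start with 3.
1 + 1/(3/1) = 1 + 1/3 = 4/3
6 + 1/(4/3) = 6 + 3/4 = 27/4
0 + 1/(27/4) = 0 + 4/27 = 4/27

4/27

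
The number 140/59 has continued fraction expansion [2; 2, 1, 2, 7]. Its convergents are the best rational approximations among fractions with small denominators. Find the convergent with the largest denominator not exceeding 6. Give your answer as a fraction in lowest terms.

a_0 = 2: 2/1  (≤ bound)
a_1 = 2: 5/2  (≤ bound)
a_2 = 1: 7/3  (≤ bound)
a_3 = 2: 19/8  (> 6, stop)

7/3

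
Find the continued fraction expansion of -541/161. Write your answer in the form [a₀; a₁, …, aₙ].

[-4; 1, 1, 1, 3, 2, 6]

-541 = -4·161 + 103, so a_0 = -4
161 = 1·103 + 58, so a_1 = 1
103 = 1·58 + 45, so a_2 = 1
58 = 1·45 + 13, so a_3 = 1
45 = 3·13 + 6, so a_4 = 3
13 = 2·6 + 1, so a_5 = 2
6 = 6·1 + 0, so a_6 = 6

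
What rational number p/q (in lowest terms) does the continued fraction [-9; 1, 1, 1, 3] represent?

a_0 = -9: -9/1
a_1 = 1: -8/1
a_2 = 1: -17/2
a_3 = 1: -25/3
a_4 = 3: -92/11

-92/11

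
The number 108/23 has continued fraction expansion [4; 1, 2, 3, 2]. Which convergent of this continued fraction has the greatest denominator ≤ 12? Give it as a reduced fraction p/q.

47/10

a_0 = 4: 4/1  (≤ bound)
a_1 = 1: 5/1  (≤ bound)
a_2 = 2: 14/3  (≤ bound)
a_3 = 3: 47/10  (≤ bound)
a_4 = 2: 108/23  (> 12, stop)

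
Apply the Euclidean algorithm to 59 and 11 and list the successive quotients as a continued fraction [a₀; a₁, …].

59 ÷ 11 → quotient 5, remainder 4
11 ÷ 4 → quotient 2, remainder 3
4 ÷ 3 → quotient 1, remainder 1
3 ÷ 1 → quotient 3, remainder 0

[5; 2, 1, 3]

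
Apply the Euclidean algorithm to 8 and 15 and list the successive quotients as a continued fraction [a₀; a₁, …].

[0; 1, 1, 7]

Apply division with remainder until the remainder is 0:
8 ÷ 15 → quotient 0, remainder 8
15 ÷ 8 → quotient 1, remainder 7
8 ÷ 7 → quotient 1, remainder 1
7 ÷ 1 → quotient 7, remainder 0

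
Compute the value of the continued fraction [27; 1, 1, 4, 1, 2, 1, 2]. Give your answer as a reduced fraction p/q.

3168/115

Start with 2.
1 + 1/(2/1) = 1 + 1/2 = 3/2
2 + 1/(3/2) = 2 + 2/3 = 8/3
1 + 1/(8/3) = 1 + 3/8 = 11/8
4 + 1/(11/8) = 4 + 8/11 = 52/11
1 + 1/(52/11) = 1 + 11/52 = 63/52
1 + 1/(63/52) = 1 + 52/63 = 115/63
27 + 1/(115/63) = 27 + 63/115 = 3168/115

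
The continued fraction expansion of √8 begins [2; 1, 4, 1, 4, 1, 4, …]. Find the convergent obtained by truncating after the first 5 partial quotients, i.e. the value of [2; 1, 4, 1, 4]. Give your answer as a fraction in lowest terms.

a_0 = 2: 2/1
a_1 = 1: 3/1
a_2 = 4: 14/5
a_3 = 1: 17/6
a_4 = 4: 82/29

82/29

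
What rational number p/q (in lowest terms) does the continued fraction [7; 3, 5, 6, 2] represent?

1565/214

Start with 2.
6 + 1/(2/1) = 6 + 1/2 = 13/2
5 + 1/(13/2) = 5 + 2/13 = 67/13
3 + 1/(67/13) = 3 + 13/67 = 214/67
7 + 1/(214/67) = 7 + 67/214 = 1565/214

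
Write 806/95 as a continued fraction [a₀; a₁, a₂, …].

806 ÷ 95 → quotient 8, remainder 46
95 ÷ 46 → quotient 2, remainder 3
46 ÷ 3 → quotient 15, remainder 1
3 ÷ 1 → quotient 3, remainder 0

[8; 2, 15, 3]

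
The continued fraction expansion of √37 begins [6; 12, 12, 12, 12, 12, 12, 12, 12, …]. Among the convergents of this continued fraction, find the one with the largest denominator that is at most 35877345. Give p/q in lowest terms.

List convergents until the denominator exceeds the bound:
a_0 = 6: 6/1  (≤ bound)
a_1 = 12: 73/12  (≤ bound)
a_2 = 12: 882/145  (≤ bound)
a_3 = 12: 10657/1752  (≤ bound)
a_4 = 12: 128766/21169  (≤ bound)
a_5 = 12: 1555849/255780  (≤ bound)
a_6 = 12: 18798954/3090529  (≤ bound)
a_7 = 12: 227143297/37342128  (> 35877345, stop)

18798954/3090529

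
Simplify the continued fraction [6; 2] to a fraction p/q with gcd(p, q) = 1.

13/2

Start with 2.
6 + 1/(2/1) = 6 + 1/2 = 13/2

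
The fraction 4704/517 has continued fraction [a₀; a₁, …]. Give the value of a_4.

4704 = 9·517 + 51, so a_0 = 9
517 = 10·51 + 7, so a_1 = 10
51 = 7·7 + 2, so a_2 = 7
7 = 3·2 + 1, so a_3 = 3
2 = 2·1 + 0, so a_4 = 2

2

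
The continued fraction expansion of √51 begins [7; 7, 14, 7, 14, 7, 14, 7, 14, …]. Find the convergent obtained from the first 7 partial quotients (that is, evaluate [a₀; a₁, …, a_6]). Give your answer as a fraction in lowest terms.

a_0 = 7: 7/1
a_1 = 7: 50/7
a_2 = 14: 707/99
a_3 = 7: 4999/700
a_4 = 14: 70693/9899
a_5 = 7: 499850/69993
a_6 = 14: 7068593/989801

7068593/989801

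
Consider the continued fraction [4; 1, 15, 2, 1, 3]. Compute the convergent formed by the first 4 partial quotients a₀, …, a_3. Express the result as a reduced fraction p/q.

163/33

Collapse the nested fraction from the inside out:
Start with 2.
15 + 1/(2/1) = 15 + 1/2 = 31/2
1 + 1/(31/2) = 1 + 2/31 = 33/31
4 + 1/(33/31) = 4 + 31/33 = 163/33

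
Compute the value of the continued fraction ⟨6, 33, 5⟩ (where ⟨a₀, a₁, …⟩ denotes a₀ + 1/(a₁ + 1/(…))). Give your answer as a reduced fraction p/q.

1001/166

Compute successive convergents:
a_0 = 6: 6/1
a_1 = 33: 199/33
a_2 = 5: 1001/166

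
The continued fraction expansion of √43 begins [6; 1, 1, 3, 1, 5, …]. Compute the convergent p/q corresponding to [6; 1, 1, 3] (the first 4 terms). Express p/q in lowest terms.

Start with 3.
1 + 1/(3/1) = 1 + 1/3 = 4/3
1 + 1/(4/3) = 1 + 3/4 = 7/4
6 + 1/(7/4) = 6 + 4/7 = 46/7

46/7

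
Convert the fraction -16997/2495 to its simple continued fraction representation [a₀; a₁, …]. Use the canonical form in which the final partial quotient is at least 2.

[-7; 5, 3, 51, 1, 2]

Repeatedly divide and take the remainder:
-16997 = -7·2495 + 468, so a_0 = -7
2495 = 5·468 + 155, so a_1 = 5
468 = 3·155 + 3, so a_2 = 3
155 = 51·3 + 2, so a_3 = 51
3 = 1·2 + 1, so a_4 = 1
2 = 2·1 + 0, so a_5 = 2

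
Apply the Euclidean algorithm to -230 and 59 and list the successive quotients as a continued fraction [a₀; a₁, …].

-230 ÷ 59 → quotient -4, remainder 6
59 ÷ 6 → quotient 9, remainder 5
6 ÷ 5 → quotient 1, remainder 1
5 ÷ 1 → quotient 5, remainder 0

[-4; 9, 1, 5]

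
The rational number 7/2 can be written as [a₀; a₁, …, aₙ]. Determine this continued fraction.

[3; 2]

7 ÷ 2 → quotient 3, remainder 1
2 ÷ 1 → quotient 2, remainder 0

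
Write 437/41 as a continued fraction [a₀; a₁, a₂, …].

437 = 10·41 + 27, so a_0 = 10
41 = 1·27 + 14, so a_1 = 1
27 = 1·14 + 13, so a_2 = 1
14 = 1·13 + 1, so a_3 = 1
13 = 13·1 + 0, so a_4 = 13

[10; 1, 1, 1, 13]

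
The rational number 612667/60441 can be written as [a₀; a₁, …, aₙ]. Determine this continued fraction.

[10; 7, 3, 7, 1, 54, 6]

Apply division with remainder until the remainder is 0:
612667 = 10·60441 + 8257, so a_0 = 10
60441 = 7·8257 + 2642, so a_1 = 7
8257 = 3·2642 + 331, so a_2 = 3
2642 = 7·331 + 325, so a_3 = 7
331 = 1·325 + 6, so a_4 = 1
325 = 54·6 + 1, so a_5 = 54
6 = 6·1 + 0, so a_6 = 6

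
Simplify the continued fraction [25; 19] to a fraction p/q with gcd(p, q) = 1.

476/19

Compute successive convergents:
a_0 = 25: 25/1
a_1 = 19: 476/19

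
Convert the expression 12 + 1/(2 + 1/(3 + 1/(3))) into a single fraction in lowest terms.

Start with 3.
3 + 1/(3/1) = 3 + 1/3 = 10/3
2 + 1/(10/3) = 2 + 3/10 = 23/10
12 + 1/(23/10) = 12 + 10/23 = 286/23

286/23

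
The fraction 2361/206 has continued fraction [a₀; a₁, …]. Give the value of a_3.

1

⌊2361/206⌋ = 11, remainder 95
⌊206/95⌋ = 2, remainder 16
⌊95/16⌋ = 5, remainder 15
⌊16/15⌋ = 1, remainder 1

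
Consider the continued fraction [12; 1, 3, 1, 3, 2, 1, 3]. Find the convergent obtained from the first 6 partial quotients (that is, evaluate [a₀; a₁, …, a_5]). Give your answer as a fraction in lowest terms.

a_0 = 12: 12/1
a_1 = 1: 13/1
a_2 = 3: 51/4
a_3 = 1: 64/5
a_4 = 3: 243/19
a_5 = 2: 550/43

550/43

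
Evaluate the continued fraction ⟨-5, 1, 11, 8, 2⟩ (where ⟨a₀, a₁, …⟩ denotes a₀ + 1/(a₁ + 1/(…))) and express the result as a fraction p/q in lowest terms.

a_0 = -5: -5/1
a_1 = 1: -4/1
a_2 = 11: -49/12
a_3 = 8: -396/97
a_4 = 2: -841/206

-841/206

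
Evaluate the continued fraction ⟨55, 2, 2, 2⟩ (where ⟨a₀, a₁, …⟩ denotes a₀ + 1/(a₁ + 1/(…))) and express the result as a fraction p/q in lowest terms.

Start with 2.
2 + 1/(2/1) = 2 + 1/2 = 5/2
2 + 1/(5/2) = 2 + 2/5 = 12/5
55 + 1/(12/5) = 55 + 5/12 = 665/12

665/12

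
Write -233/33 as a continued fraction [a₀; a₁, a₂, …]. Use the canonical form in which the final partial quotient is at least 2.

[-8; 1, 15, 2]

⌊-233/33⌋ = -8, remainder 31
⌊33/31⌋ = 1, remainder 2
⌊31/2⌋ = 15, remainder 1
⌊2/1⌋ = 2, remainder 0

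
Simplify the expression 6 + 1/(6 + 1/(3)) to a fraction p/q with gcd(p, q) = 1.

Build up convergents one term at a time:
a_0 = 6: 6/1
a_1 = 6: 37/6
a_2 = 3: 117/19

117/19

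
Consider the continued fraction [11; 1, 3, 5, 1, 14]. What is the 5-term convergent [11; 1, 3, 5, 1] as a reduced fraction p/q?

a_0 = 11: 11/1
a_1 = 1: 12/1
a_2 = 3: 47/4
a_3 = 5: 247/21
a_4 = 1: 294/25

294/25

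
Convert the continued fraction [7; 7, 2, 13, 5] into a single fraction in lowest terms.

Start with 5.
13 + 1/(5/1) = 13 + 1/5 = 66/5
2 + 1/(66/5) = 2 + 5/66 = 137/66
7 + 1/(137/66) = 7 + 66/137 = 1025/137
7 + 1/(1025/137) = 7 + 137/1025 = 7312/1025

7312/1025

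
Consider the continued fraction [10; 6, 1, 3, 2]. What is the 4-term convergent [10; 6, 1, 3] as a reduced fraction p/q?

274/27

Start with 3.
1 + 1/(3/1) = 1 + 1/3 = 4/3
6 + 1/(4/3) = 6 + 3/4 = 27/4
10 + 1/(27/4) = 10 + 4/27 = 274/27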